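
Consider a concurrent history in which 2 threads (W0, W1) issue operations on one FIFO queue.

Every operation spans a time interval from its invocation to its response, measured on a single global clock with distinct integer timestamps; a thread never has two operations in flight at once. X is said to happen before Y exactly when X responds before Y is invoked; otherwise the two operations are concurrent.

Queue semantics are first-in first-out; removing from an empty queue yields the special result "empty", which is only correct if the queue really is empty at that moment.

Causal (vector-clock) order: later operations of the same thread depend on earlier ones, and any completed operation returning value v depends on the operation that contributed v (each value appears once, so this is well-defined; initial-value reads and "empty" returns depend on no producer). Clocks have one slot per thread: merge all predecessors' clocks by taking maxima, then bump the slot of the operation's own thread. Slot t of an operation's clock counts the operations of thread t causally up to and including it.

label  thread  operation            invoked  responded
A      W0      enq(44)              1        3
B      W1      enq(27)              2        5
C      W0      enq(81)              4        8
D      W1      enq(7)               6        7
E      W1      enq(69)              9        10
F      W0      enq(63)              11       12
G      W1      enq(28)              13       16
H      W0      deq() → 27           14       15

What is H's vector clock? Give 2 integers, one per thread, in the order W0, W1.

no predecessors for B (invoked 2): W1 increments from zero → (0, 1)
no predecessors for A (invoked 1): W0 increments from zero → (1, 0)
merge at D (invoked 6): VC(B)=(0, 1), own-thread bump on W1 → (0, 2)
merge at C (invoked 4): VC(A)=(1, 0), own-thread bump on W0 → (2, 0)
merge at E (invoked 9): VC(D)=(0, 2), own-thread bump on W1 → (0, 3)
merge at F (invoked 11): VC(C)=(2, 0), own-thread bump on W0 → (3, 0)
merge at G (invoked 13): VC(E)=(0, 3), own-thread bump on W1 → (0, 4)
merge at H (invoked 14): VC(B)=(0, 1), VC(F)=(3, 0), own-thread bump on W0 → (4, 1)
target: VC(H) = (4, 1)

(4, 1)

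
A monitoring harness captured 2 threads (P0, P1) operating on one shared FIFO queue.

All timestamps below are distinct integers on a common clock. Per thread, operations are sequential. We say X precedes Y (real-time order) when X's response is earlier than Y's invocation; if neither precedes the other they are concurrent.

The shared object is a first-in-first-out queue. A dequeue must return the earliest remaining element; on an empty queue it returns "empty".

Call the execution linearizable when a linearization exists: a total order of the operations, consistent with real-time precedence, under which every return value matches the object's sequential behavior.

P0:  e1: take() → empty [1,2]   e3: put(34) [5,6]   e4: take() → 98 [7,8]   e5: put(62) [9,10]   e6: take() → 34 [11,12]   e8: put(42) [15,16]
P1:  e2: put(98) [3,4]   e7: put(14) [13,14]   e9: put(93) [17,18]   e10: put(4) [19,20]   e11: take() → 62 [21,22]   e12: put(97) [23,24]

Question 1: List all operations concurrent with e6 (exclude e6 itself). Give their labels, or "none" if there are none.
Answer: none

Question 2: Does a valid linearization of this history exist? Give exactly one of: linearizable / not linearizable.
a witness: e1, e2, e3, e4, e5, e6, e7, e8, e9, e10, e11, e12
after step 1 (e1 take() → empty): queue <>
after step 2 (e2 put(98)): queue <98>
after step 3 (e3 put(34)): queue <98,34>
after step 4 (e4 take() → 98): queue <34>
after step 5 (e5 put(62)): queue <34,62>
after step 6 (e6 take() → 34): queue <62>
after step 7 (e7 put(14)): queue <62,14>
after step 8 (e8 put(42)): queue <62,14,42>
after step 9 (e9 put(93)): queue <62,14,42,93>
after step 10 (e10 put(4)): queue <62,14,42,93,4>
after step 11 (e11 take() → 62): queue <14,42,93,4>
after step 12 (e12 put(97)): queue <14,42,93,4,97>

linearizable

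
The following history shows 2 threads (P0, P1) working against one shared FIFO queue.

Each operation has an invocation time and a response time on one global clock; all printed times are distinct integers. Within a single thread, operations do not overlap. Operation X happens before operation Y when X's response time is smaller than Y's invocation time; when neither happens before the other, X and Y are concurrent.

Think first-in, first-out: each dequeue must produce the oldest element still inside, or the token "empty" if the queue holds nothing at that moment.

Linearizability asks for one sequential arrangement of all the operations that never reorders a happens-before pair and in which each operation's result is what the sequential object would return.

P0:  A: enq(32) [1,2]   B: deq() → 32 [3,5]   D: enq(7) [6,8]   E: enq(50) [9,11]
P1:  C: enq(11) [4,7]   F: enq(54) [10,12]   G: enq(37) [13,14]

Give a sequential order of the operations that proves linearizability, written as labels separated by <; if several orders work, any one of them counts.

A < B < C < D < E < F < G

after step 1 (A enq(32)): queue <32>
after step 2 (B deq() → 32): queue <>
after step 3 (C enq(11)): queue <11>
after step 4 (D enq(7)): queue <11,7>
after step 5 (E enq(50)): queue <11,7,50>
after step 6 (F enq(54)): queue <11,7,50,54>
after step 7 (G enq(37)): queue <11,7,50,54,37>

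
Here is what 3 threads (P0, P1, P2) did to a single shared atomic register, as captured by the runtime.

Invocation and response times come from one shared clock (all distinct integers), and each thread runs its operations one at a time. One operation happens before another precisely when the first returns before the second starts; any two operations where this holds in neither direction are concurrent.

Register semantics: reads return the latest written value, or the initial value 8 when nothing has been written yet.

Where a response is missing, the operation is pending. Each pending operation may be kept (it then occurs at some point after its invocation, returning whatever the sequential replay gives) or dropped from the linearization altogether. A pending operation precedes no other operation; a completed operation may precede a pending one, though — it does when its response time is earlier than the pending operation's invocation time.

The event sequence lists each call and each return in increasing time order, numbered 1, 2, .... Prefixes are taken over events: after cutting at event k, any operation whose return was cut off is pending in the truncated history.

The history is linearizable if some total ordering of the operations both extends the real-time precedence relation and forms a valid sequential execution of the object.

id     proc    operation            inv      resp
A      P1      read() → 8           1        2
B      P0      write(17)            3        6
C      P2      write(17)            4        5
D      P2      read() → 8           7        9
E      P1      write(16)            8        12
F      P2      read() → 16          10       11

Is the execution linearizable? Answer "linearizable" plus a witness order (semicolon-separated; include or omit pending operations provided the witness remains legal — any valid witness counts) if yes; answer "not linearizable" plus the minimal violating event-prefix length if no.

events 1..8 are fine; event 9 — the response of D at time 9 — makes the prefix non-linearizable
all 2 real-time-respecting orders fail — 4 completed atomic register operations, no legal replay
no escape via the 1 pending operation (E): every completion choice fails
for example A, B, C, D (pending dropped) fails at step 4: D read() → 8 is not legal there
for example A, C, B, D (pending dropped) fails at step 4: D read() → 8 is not legal there

not linearizable — minimal violating prefix: 9 events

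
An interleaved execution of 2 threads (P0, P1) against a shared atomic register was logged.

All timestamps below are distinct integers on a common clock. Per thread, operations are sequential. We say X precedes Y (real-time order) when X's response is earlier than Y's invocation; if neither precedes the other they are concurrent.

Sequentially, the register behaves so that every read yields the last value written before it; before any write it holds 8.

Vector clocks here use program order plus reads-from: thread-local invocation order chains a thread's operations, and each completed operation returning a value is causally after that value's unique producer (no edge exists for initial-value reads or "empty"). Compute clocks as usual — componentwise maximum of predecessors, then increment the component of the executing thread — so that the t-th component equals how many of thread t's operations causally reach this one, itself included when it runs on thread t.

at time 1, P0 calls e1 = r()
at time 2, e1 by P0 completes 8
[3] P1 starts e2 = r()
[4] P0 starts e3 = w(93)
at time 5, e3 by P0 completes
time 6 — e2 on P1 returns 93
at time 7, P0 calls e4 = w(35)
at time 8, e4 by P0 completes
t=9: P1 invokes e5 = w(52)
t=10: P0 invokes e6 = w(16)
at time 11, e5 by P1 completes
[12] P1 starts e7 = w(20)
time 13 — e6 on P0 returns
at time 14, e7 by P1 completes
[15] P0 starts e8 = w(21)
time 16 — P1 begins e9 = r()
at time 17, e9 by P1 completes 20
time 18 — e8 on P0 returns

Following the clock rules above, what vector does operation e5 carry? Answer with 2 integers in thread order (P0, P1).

invoked at 1, e1 has no predecessors; its own P0 bump gives (1, 0)
merge at e3 (invoked 4): VC(e1)=(1, 0), own-thread bump on P0 → (2, 0)
merge at e2 (invoked 3): VC(e3)=(2, 0), own-thread bump on P1 → (2, 1)
merge at e4 (invoked 7): VC(e3)=(2, 0), own-thread bump on P0 → (3, 0)
merge at e5 (invoked 9): VC(e2)=(2, 1), own-thread bump on P1 → (2, 2)
merge at e6 (invoked 10): VC(e4)=(3, 0), own-thread bump on P0 → (4, 0)
merge at e7 (invoked 12): VC(e5)=(2, 2), own-thread bump on P1 → (2, 3)
merge at e8 (invoked 15): VC(e6)=(4, 0), own-thread bump on P0 → (5, 0)
merge at e9 (invoked 16): VC(e7)=(2, 3), own-thread bump on P1 → (2, 4)
target: VC(e5) = (2, 2)

(2, 2)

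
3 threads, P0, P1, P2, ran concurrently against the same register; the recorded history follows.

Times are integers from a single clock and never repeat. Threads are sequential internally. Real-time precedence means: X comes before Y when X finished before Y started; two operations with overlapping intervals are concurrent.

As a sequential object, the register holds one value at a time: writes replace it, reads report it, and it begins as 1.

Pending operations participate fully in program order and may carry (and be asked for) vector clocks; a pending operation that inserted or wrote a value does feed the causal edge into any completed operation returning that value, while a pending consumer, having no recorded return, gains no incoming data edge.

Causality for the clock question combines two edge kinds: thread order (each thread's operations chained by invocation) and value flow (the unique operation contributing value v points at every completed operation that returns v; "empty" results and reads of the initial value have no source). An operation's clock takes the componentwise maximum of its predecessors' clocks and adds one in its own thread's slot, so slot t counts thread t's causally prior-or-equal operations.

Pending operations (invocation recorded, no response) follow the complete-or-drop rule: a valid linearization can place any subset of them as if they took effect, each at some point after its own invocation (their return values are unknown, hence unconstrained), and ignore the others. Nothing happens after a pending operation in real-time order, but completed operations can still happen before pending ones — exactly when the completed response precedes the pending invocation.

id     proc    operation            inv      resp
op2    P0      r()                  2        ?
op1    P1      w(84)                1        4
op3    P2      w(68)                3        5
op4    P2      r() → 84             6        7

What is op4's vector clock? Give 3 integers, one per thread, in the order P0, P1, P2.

(0, 1, 2)

invoked at 3, op3 has no predecessors; its own P2 bump gives (0, 0, 1)
invoked at 1, op1 has no predecessors; its own P1 bump gives (0, 1, 0)
invoked at 2, op2 has no predecessors; its own P0 bump gives (1, 0, 0)
invoked at 6, op4 merges VC(op1)=(0, 1, 0), VC(op3)=(0, 0, 1) and bumps P2's slot → (0, 1, 2)
target: VC(op4) = (0, 1, 2)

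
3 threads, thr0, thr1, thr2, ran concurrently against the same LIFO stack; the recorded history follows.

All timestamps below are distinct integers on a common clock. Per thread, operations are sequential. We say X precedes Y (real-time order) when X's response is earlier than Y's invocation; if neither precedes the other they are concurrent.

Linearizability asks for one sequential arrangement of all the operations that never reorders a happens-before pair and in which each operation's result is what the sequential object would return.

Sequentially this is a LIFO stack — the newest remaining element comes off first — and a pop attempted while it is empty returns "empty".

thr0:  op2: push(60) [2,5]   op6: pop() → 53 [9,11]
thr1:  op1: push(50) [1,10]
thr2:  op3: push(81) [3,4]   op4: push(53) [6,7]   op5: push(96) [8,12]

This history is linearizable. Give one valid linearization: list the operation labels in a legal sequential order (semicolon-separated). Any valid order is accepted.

step 1: op1 push(50) — stack <50>
step 2: op2 push(60) — stack <50,60>
step 3: op3 push(81) — stack <50,60,81>
step 4: op4 push(53) — stack <50,60,81,53>
step 5: op6 pop() → 53 — stack <50,60,81>
step 6: op5 push(96) — stack <50,60,81,96>

op1; op2; op3; op4; op6; op5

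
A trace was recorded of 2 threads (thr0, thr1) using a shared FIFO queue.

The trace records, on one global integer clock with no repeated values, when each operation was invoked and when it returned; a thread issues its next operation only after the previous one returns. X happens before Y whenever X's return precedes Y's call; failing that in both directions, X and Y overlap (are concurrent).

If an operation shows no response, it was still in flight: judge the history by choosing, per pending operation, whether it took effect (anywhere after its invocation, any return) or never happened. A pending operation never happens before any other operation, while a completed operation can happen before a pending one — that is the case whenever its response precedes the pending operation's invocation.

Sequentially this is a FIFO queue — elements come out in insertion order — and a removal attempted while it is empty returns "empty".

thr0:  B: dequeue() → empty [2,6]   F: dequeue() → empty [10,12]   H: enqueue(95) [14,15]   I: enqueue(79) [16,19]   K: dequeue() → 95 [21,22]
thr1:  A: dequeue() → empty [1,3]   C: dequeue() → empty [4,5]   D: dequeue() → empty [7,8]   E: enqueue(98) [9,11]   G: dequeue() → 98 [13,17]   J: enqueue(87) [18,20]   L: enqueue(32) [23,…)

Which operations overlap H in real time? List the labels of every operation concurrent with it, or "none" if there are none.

concurrent with H ([14,15]): every op whose interval crosses 14..15
A [1,3]: before
B [2,6]: before
C [4,5]: before
D [7,8]: before
E [9,11]: before
F [10,12]: before
G [13,17]: concurrent
I [16,19]: after
J [18,20]: after
K [21,22]: after
L [23,…): after

G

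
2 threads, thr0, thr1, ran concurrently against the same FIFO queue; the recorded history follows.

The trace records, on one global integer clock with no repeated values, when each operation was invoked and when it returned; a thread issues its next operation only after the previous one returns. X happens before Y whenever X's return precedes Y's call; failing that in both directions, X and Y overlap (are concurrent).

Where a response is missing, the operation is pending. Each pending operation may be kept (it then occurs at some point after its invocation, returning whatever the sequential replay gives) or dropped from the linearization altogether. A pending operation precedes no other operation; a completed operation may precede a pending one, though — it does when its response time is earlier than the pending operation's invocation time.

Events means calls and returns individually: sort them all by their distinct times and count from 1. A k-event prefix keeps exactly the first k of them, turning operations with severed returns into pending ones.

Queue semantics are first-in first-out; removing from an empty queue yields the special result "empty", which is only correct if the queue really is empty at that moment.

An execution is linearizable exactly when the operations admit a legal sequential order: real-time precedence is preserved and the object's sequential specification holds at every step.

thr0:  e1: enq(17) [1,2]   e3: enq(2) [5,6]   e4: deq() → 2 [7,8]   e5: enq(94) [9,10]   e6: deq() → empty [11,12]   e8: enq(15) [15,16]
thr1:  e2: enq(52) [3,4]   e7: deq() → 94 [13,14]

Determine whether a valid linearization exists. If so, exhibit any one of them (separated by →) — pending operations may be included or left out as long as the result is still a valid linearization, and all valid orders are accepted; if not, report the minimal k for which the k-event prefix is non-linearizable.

already the first 8 events (up to e4's response at time 8) admit no linearization; the first 7 still do
exhaustive check: the 4 completed FIFO queue ops admit one real-time order; illegal
take e1, e2, e3, e4: step 4 already fails, because e4 deq() → 2 cannot occur there

not linearizable — minimal violating prefix: 8 events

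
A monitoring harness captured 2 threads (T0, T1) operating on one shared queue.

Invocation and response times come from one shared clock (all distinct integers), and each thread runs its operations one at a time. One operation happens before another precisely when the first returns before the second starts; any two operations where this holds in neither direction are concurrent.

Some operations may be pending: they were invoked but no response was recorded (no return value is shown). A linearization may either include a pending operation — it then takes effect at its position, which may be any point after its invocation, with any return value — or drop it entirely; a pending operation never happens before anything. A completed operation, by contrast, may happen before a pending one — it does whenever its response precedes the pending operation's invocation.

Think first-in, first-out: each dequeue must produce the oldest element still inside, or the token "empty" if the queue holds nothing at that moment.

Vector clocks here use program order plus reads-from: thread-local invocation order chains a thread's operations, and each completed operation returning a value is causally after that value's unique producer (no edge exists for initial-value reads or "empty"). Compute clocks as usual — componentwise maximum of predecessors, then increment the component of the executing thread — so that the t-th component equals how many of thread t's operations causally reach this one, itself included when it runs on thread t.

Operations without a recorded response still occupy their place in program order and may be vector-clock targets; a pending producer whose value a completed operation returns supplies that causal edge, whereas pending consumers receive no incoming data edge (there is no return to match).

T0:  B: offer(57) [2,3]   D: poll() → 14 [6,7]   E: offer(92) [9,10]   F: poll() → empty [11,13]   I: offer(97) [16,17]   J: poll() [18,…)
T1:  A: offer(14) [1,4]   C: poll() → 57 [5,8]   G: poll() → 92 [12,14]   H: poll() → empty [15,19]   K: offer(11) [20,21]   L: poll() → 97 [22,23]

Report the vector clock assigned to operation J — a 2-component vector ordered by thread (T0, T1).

invoked at 1, A has no predecessors; its own T1 bump gives (0, 1)
invoked at 2, B has no predecessors; its own T0 bump gives (1, 0)
from VC(A)=(0, 1), VC(B)=(1, 0), C (invoked 5) maxes components and bumps T1 → (1, 2)
from VC(A)=(0, 1), VC(B)=(1, 0), D (invoked 6) maxes components and bumps T0 → (2, 1)
from VC(D)=(2, 1), E (invoked 9) maxes components and bumps T0 → (3, 1)
from VC(E)=(3, 1), F (invoked 11) maxes components and bumps T0 → (4, 1)
from VC(C)=(1, 2), VC(E)=(3, 1), G (invoked 12) maxes components and bumps T1 → (3, 3)
from VC(F)=(4, 1), I (invoked 16) maxes components and bumps T0 → (5, 1)
from VC(G)=(3, 3), H (invoked 15) maxes components and bumps T1 → (3, 4)
from VC(I)=(5, 1), J (invoked 18) maxes components and bumps T0 → (6, 1)
from VC(H)=(3, 4), K (invoked 20) maxes components and bumps T1 → (3, 5)
from VC(I)=(5, 1), VC(K)=(3, 5), L (invoked 22) maxes components and bumps T1 → (5, 6)
target: VC(J) = (6, 1)

(6, 1)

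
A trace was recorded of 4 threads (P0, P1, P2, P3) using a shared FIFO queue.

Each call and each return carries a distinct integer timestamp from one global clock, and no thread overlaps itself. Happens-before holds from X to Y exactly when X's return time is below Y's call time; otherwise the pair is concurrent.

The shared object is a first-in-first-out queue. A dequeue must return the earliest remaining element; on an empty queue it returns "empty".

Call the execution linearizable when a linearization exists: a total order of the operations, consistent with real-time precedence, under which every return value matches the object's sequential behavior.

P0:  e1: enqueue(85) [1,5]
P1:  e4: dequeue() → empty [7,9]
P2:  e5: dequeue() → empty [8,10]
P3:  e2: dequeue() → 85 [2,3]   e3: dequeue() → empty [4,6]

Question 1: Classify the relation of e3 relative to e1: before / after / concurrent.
e3 spans [4,6], e1 spans [1,5]
the intervals overlap in both directions

concurrent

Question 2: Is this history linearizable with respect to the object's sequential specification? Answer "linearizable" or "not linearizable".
a witness: e1, e2, e3, e4, e5
after step 1 (e1 enqueue(85)): queue <85>
after step 2 (e2 dequeue() → 85): queue <>
after step 3 (e3 dequeue() → empty): queue <>
after step 4 (e4 dequeue() → empty): queue <>
after step 5 (e5 dequeue() → empty): queue <>

linearizable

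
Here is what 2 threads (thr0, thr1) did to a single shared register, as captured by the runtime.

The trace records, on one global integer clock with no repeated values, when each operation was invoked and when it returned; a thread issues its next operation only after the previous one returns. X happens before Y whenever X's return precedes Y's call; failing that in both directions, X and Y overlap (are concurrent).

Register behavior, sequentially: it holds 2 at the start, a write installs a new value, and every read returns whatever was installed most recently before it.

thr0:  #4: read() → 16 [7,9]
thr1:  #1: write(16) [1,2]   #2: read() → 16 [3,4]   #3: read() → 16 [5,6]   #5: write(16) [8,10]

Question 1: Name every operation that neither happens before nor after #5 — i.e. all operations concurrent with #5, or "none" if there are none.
Answer: #4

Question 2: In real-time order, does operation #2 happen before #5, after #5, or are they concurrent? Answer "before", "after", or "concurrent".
Answer: before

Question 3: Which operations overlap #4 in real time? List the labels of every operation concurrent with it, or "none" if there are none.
Answer: #5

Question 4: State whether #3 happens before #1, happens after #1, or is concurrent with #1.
Answer: after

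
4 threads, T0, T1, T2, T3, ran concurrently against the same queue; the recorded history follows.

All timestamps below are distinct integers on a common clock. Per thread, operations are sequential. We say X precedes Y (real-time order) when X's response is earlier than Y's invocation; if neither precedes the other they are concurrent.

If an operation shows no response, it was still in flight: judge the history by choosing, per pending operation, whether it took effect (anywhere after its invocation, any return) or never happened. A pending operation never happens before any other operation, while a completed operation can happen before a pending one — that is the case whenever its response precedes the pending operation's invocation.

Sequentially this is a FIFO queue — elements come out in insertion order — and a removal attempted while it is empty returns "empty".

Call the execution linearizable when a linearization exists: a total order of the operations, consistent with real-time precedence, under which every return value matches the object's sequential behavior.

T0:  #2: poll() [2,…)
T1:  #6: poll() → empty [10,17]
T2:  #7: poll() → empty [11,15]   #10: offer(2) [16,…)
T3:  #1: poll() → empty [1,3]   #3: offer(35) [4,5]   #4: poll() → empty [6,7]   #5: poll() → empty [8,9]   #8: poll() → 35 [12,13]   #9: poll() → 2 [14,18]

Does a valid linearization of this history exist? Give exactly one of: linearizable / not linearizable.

events 1..12 are fine; event 13 — the response of #8 at time 13 — makes the prefix non-linearizable
exhaustive check: the 5 completed queue ops admit one real-time order; illegal
every completion of the 3 pending operations (#2, #6, #7) was checked; none linearizes
for example #1, #3, #4, #5, #8 (pending dropped) fails at step 3: #4 poll() → empty is not legal there

not linearizable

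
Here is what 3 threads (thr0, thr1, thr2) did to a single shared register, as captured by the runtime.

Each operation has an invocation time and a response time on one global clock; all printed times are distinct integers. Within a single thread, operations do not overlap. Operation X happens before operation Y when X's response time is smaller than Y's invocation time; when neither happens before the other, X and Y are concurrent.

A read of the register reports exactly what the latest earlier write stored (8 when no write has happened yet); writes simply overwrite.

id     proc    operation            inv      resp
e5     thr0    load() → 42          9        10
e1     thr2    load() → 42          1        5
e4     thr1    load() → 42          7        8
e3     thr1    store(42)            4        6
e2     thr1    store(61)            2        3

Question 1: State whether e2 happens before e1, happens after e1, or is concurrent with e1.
e2 spans [2,3], e1 spans [1,5]
the intervals overlap in both directions

concurrent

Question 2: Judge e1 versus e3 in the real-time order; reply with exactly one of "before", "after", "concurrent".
e1 spans [1,5], e3 spans [4,6]
the intervals overlap in both directions

concurrent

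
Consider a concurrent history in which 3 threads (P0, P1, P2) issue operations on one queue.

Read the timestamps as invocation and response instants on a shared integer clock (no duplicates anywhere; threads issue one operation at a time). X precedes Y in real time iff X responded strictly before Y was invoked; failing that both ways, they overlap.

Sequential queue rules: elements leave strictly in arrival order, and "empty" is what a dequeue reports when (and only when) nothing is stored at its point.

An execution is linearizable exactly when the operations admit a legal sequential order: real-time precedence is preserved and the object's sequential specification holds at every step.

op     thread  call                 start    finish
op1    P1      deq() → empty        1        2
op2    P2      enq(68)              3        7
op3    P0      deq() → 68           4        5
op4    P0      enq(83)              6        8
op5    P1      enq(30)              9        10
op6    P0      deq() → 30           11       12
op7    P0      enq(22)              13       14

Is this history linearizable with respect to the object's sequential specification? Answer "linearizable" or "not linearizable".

not linearizable

through event 11 a valid linearization exists; event 12 (op6 responding at time 12) ends that
the 6 completed operations admit 3 real-time orders; each fails the queue replay
e.g. op1, op2, op3, op4, op5, op6: illegal at step 6, since op6 deq() → 30 cannot apply there
e.g. op1, op3, op2, op4, op5, op6: illegal at step 2, since op3 deq() → 68 cannot apply there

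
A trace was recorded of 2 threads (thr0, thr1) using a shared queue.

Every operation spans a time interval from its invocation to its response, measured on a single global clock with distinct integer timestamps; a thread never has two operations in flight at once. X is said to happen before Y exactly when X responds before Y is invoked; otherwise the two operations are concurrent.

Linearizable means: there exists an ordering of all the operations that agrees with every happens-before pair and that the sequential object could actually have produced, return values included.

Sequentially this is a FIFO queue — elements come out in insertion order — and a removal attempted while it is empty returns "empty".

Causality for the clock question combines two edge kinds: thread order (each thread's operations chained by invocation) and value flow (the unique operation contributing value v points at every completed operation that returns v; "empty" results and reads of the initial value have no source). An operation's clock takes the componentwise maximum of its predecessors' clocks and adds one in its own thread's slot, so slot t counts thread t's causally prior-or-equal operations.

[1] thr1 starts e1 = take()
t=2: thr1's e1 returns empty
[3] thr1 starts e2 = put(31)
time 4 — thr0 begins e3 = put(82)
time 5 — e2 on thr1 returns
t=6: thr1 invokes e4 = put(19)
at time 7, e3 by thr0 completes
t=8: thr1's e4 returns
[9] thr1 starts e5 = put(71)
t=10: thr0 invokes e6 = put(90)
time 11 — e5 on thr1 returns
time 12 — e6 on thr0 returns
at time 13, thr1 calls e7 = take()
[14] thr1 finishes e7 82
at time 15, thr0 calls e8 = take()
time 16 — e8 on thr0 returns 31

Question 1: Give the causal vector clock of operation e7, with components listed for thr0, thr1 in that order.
Answer: (1, 5)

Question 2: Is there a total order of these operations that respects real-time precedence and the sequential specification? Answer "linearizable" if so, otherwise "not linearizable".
linearizable

one valid linearization: e1, e3, e2, e4, e5, e6, e7, e8
after step 1 (e1 take() → empty): queue <>
after step 2 (e3 put(82)): queue <82>
after step 3 (e2 put(31)): queue <82,31>
after step 4 (e4 put(19)): queue <82,31,19>
after step 5 (e5 put(71)): queue <82,31,19,71>
after step 6 (e6 put(90)): queue <82,31,19,71,90>
after step 7 (e7 take() → 82): queue <31,19,71,90>
after step 8 (e8 take() → 31): queue <19,71,90>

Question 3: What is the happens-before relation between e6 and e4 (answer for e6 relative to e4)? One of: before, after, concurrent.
Answer: after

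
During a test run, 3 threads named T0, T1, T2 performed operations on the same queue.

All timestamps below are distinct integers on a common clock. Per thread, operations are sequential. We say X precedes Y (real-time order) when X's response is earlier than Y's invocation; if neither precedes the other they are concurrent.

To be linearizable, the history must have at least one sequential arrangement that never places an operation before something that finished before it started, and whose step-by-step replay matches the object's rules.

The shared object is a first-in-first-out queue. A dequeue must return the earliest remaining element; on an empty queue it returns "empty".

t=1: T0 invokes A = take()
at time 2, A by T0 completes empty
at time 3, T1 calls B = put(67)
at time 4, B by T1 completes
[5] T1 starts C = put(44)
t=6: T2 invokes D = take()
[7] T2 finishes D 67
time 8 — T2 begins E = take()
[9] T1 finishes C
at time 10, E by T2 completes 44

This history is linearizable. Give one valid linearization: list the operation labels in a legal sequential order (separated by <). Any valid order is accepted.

A < B < C < D < E

after step 1 (A take() → empty): queue <>
after step 2 (B put(67)): queue <67>
after step 3 (C put(44)): queue <67,44>
after step 4 (D take() → 67): queue <44>
after step 5 (E take() → 44): queue <>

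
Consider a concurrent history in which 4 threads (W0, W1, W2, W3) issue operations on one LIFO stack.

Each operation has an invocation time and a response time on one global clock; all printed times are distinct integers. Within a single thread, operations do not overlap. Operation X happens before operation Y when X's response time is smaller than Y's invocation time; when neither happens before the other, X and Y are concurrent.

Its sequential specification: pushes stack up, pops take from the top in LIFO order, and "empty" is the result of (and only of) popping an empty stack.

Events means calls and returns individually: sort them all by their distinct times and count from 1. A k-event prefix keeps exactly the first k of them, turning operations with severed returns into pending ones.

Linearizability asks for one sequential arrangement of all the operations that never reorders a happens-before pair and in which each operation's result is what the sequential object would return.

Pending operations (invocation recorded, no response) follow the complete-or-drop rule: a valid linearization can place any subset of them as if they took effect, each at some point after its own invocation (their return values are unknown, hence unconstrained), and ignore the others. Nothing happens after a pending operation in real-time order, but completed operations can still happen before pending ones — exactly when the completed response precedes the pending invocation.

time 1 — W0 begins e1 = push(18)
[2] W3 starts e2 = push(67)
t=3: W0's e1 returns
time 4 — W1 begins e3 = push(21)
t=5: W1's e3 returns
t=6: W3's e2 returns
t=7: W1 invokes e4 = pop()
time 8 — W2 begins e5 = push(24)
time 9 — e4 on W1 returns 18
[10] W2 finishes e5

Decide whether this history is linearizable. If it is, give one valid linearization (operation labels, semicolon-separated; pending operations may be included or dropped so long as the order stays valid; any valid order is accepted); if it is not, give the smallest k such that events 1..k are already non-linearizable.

not linearizable — minimal violating prefix: 9 events

the violation lands at event 9, e4's response at time 9: events 1..8 linearize, events 1..9 do not
the 4 completed operations admit 3 real-time orders; each fails the LIFO stack replay
include/drop combinations of the 1 pending operation (e5) were all tried; none helps
sample order e1, e2, e3, e4 (pending dropped) stalls at step 4 — e4 pop() → 18 has no legal effect
sample order e1, e3, e2, e4 (pending dropped) stalls at step 4 — e4 pop() → 18 has no legal effect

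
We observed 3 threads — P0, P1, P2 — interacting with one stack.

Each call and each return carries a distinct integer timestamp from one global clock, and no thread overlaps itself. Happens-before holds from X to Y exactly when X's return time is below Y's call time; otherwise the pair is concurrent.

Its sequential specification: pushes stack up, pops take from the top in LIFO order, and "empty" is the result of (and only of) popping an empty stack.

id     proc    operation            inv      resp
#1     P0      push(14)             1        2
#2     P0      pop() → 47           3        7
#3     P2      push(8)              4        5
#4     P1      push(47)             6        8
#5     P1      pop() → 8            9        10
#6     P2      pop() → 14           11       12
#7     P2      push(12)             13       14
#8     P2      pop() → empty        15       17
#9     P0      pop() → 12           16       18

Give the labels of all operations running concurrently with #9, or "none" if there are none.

#9 runs from 16 to 18; window-overlapping ops are concurrent
#1 [1,2]: before
#2 [3,7]: before
#3 [4,5]: before
#4 [6,8]: before
#5 [9,10]: before
#6 [11,12]: before
#7 [13,14]: before
#8 [15,17]: concurrent

#8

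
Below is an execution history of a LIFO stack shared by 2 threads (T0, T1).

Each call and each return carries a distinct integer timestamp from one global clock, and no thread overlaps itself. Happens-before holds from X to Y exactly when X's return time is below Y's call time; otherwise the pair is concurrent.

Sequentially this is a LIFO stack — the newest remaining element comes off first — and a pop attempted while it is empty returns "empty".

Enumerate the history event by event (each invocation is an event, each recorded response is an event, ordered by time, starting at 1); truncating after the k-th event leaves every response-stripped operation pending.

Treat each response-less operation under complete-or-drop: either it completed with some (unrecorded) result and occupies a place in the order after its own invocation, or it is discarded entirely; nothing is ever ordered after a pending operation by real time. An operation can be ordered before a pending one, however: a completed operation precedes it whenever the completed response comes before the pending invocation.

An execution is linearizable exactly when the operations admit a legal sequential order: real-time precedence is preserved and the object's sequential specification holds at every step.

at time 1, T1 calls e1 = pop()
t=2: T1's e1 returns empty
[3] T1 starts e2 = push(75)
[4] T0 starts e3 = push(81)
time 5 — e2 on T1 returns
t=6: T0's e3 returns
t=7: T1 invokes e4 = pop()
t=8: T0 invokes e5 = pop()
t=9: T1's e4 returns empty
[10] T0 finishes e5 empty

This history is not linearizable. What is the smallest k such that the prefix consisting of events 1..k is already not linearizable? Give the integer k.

9

events 1..8 are still linearizable — one witness is e1, e2, e3:
step 1: e1 pop() → empty — stack <>
step 2: e2 push(75) — stack <75>
step 3: e3 push(81) — stack <75,81>
include event 9 — e4 responding at 9 — and every candidate order breaks
no escape via the 1 pending operation (e5): every completion choice fails
one such order, e1, e2, e3, e4 (pending dropped), breaks at step 4 where e4 pop() → empty is illegal
one such order, e1, e3, e2, e4 (pending dropped), breaks at step 4 where e4 pop() → empty is illegal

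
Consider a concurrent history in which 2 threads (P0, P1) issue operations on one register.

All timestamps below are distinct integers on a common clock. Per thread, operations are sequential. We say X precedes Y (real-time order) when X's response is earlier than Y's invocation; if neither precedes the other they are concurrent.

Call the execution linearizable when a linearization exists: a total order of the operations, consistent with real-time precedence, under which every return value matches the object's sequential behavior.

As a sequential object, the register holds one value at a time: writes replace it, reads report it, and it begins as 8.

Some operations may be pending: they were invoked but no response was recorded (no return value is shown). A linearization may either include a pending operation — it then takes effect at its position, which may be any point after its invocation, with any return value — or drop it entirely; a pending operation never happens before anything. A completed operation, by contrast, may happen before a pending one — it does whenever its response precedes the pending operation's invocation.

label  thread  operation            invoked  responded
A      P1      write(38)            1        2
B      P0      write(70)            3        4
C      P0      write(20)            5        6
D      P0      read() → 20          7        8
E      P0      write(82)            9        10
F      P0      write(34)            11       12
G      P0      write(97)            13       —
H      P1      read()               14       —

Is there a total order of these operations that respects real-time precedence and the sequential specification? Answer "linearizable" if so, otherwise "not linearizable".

linearizable

witness order: A, B, C, D, E, F
1. A write(38), leaving value 38
2. B write(70), leaving value 70
3. C write(20), leaving value 20
4. D read() → 20, leaving value 20
5. E write(82), leaving value 82
6. F write(34), leaving value 34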